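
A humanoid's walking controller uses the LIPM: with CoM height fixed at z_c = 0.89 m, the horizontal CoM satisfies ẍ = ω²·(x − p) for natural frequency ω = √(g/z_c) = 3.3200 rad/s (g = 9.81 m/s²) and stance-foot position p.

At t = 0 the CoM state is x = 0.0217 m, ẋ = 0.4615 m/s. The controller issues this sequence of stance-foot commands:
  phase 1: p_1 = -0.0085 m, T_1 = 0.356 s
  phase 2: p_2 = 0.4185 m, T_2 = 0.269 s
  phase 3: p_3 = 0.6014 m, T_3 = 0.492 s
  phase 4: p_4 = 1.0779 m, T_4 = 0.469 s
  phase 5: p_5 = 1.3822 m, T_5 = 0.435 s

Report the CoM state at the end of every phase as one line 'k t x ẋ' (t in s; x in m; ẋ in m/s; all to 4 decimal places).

1 0.3560 0.2507 0.9712
2 0.6250 0.4766 0.8186
3 1.1170 0.8769 1.1554
4 1.5860 1.3688 1.3499
5 2.0210 2.1659 2.9308

phase 1: p=-0.0085, T=0.356, ωT=1.181920, cosh=1.783659, sinh=1.476970; start (x,ẋ)=(0.021700, 0.461500) → end (x,ẋ)=(0.250674, 0.971245)
phase 2: p=0.4185, T=0.269, ωT=0.893080, cosh=1.426017, sinh=1.016624; start (x,ẋ)=(0.250674, 0.971245) → end (x,ẋ)=(0.476585, 0.818568)
phase 3: p=0.6014, T=0.492, ωT=1.633440, cosh=2.658360, sinh=2.463103; start (x,ẋ)=(0.476585, 0.818568) → end (x,ẋ)=(0.876890, 1.155371)
phase 4: p=1.0779, T=0.469, ωT=1.557080, cosh=2.477848, sinh=2.267098; start (x,ẋ)=(0.876890, 1.155371) → end (x,ẋ)=(1.368786, 1.349882)
phase 5: p=1.3822, T=0.435, ωT=1.444200, cosh=2.237197, sinh=2.001263; start (x,ẋ)=(1.368786, 1.349882) → end (x,ẋ)=(2.165887, 2.930831)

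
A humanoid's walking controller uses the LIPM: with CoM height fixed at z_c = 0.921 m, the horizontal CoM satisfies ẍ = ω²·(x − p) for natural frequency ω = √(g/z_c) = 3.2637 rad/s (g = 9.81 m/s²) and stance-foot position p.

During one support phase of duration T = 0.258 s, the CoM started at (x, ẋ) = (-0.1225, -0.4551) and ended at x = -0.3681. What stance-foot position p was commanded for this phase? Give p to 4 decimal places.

ωT = 3.2637·0.258 = 0.842035; cosh(ωT) = 1.375959, sinh(ωT) = 0.945126
x(T) = p + (x₀−p)·cosh(ωT) + (ẋ₀/ω)·sinh(ωT) ⇒ p·(1 − cosh) = x(T) − x₀·cosh − (ẋ₀/ω)·sinh
numerator   = -0.3681 − (-0.1225)·1.375959 − (-0.4551/3.2637)·0.945126 = -0.067754
denominator = 1 − 1.375959 = -0.375959
p = -0.067754 / -0.375959 = 0.1802

p = 0.1802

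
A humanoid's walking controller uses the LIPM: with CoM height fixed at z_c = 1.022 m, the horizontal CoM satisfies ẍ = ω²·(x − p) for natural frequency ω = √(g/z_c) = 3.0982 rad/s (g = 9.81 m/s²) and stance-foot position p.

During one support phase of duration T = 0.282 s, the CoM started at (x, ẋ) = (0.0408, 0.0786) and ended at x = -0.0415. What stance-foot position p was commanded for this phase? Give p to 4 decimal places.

ωT = 3.0982·0.282 = 0.873692; cosh(ωT) = 1.406574, sinh(ωT) = 0.989167
x(T) = p + (x₀−p)·cosh(ωT) + (ẋ₀/ω)·sinh(ωT) ⇒ p·(1 − cosh) = x(T) − x₀·cosh − (ẋ₀/ω)·sinh
numerator   = -0.0415 − (0.0408)·1.406574 − (0.0786/3.0982)·0.989167 = -0.123983
denominator = 1 − 1.406574 = -0.406574
p = -0.123983 / -0.406574 = 0.3049

p = 0.3049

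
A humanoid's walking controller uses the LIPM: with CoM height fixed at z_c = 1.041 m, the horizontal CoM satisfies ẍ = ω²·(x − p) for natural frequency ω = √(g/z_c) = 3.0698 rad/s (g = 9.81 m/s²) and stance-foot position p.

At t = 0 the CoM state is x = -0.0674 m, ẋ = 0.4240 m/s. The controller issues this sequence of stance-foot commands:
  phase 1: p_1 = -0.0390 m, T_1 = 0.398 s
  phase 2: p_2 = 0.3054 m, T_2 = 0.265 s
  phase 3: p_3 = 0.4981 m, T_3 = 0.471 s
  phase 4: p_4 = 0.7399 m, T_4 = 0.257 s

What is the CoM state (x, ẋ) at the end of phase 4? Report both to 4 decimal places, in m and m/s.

phase 1: p=-0.0390, T=0.398, ωT=1.221780, cosh=1.843964, sinh=1.549259; start (x,ẋ)=(-0.067400, 0.424000) → end (x,ẋ)=(0.122615, 0.646773)
phase 2: p=0.3054, T=0.265, ωT=0.813497, cosh=1.349544, sinh=0.906239; start (x,ẋ)=(0.122615, 0.646773) → end (x,ẋ)=(0.249658, 0.364345)
phase 3: p=0.4981, T=0.471, ωT=1.445876, cosh=2.240554, sinh=2.005015; start (x,ẋ)=(0.249658, 0.364345) → end (x,ẋ)=(0.179420, -0.712826)
phase 4: p=0.7399, T=0.257, ωT=0.788939, cosh=1.327693, sinh=0.873366; start (x,ẋ)=(0.179420, -0.712826) → end (x,ẋ)=(-0.207046, -2.449093)

x = -0.2070, ẋ = -2.4491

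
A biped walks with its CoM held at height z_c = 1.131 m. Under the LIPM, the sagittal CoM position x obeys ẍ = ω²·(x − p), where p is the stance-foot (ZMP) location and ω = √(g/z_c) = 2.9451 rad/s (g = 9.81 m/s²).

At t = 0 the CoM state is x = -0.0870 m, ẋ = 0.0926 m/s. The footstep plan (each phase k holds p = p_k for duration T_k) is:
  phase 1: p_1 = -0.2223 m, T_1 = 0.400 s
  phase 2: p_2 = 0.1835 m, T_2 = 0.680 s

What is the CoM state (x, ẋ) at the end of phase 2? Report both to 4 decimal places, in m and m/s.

x = 0.6612, ẋ = 1.5556

phase 1: p=-0.2223, T=0.400, ωT=1.178040, cosh=1.777942, sinh=1.470060; start (x,ẋ)=(-0.087000, 0.092600) → end (x,ẋ)=(0.064477, 0.750415)
phase 2: p=0.1835, T=0.680, ωT=2.002668, cosh=3.771886, sinh=3.636911; start (x,ẋ)=(0.064477, 0.750415) → end (x,ẋ)=(0.661249, 1.555620)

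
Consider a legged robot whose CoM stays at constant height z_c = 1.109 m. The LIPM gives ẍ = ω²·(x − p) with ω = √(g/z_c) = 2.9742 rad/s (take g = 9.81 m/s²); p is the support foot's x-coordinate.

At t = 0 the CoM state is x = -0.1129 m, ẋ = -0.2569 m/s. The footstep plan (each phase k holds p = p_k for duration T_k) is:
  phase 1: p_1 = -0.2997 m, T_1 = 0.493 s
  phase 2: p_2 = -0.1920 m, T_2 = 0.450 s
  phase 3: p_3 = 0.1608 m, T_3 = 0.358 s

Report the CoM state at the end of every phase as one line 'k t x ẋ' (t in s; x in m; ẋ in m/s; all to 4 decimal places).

1 0.4930 -0.0506 0.5534
2 0.9430 0.4264 1.8741
3 1.3010 1.3968 4.0500

phase 1: p=-0.2997, T=0.493, ωT=1.466281, cosh=2.281935, sinh=2.051153; start (x,ẋ)=(-0.112900, -0.256900) → end (x,ẋ)=(-0.050605, 0.553352)
phase 2: p=-0.1920, T=0.450, ωT=1.338390, cosh=2.037584, sinh=1.775316; start (x,ẋ)=(-0.050605, 0.553352) → end (x,ẋ)=(0.426402, 1.874085)
phase 3: p=0.1608, T=0.358, ωT=1.064764, cosh=1.622481, sinh=1.277672; start (x,ẋ)=(0.426402, 1.874085) → end (x,ẋ)=(1.396814, 4.049971)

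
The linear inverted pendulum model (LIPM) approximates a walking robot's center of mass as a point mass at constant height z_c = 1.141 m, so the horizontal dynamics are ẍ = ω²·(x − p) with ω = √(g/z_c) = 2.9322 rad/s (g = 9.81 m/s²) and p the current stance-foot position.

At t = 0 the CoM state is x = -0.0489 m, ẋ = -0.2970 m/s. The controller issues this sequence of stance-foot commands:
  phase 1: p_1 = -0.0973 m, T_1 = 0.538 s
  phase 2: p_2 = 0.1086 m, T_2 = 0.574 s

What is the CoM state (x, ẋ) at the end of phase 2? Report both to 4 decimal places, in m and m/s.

phase 1: p=-0.0973, T=0.538, ωT=1.577524, cosh=2.524717, sinh=2.318231; start (x,ẋ)=(-0.048900, -0.297000) → end (x,ẋ)=(-0.209915, -0.420841)
phase 2: p=0.1086, T=0.574, ωT=1.683083, cosh=2.783961, sinh=2.598161; start (x,ẋ)=(-0.209915, -0.420841) → end (x,ẋ)=(-1.151033, -3.598159)

x = -1.1510, ẋ = -3.5982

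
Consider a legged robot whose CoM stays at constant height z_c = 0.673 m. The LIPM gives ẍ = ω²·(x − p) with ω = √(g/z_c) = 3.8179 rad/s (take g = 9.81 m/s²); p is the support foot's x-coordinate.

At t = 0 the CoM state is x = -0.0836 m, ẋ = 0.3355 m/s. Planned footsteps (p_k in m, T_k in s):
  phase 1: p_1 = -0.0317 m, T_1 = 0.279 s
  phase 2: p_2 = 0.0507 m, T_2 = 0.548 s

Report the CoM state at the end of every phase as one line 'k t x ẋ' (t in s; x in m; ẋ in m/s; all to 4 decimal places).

phase 1: p=-0.0317, T=0.279, ωT=1.065194, cosh=1.623032, sinh=1.278371; start (x,ẋ)=(-0.083600, 0.335500) → end (x,ẋ)=(-0.003598, 0.291219)
phase 2: p=0.0507, T=0.548, ωT=2.092209, cosh=4.113105, sinh=3.989691; start (x,ẋ)=(-0.003598, 0.291219) → end (x,ẋ)=(0.131690, 0.370737)

1 0.2790 -0.0036 0.2912
2 0.8270 0.1317 0.3707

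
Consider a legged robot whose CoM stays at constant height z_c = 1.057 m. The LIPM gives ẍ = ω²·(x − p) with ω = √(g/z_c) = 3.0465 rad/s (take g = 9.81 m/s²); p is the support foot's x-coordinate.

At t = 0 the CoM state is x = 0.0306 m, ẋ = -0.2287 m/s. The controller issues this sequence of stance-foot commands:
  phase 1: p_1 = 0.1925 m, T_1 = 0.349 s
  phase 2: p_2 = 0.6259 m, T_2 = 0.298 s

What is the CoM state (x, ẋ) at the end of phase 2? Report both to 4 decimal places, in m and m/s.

x = -0.8553, ẋ = -3.9430

phase 1: p=0.1925, T=0.349, ωT=1.063228, cosh=1.620522, sinh=1.275183; start (x,ẋ)=(0.030600, -0.228700) → end (x,ẋ)=(-0.165590, -0.999570)
phase 2: p=0.6259, T=0.298, ωT=0.907857, cosh=1.441196, sinh=1.037808; start (x,ẋ)=(-0.165590, -0.999570) → end (x,ẋ)=(-0.855302, -3.943017)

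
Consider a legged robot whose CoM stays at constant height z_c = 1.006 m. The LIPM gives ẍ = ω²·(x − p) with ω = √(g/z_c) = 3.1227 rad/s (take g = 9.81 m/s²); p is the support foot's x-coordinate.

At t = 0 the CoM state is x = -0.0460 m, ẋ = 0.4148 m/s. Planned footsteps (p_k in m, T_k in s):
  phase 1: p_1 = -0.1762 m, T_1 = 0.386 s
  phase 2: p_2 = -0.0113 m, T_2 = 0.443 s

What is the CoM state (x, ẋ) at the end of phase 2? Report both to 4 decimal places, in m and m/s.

x = 1.3899, ẋ = 4.5054

phase 1: p=-0.1762, T=0.386, ωT=1.205362, cosh=1.818776, sinh=1.519192; start (x,ẋ)=(-0.046000, 0.414800) → end (x,ẋ)=(0.262405, 1.372095)
phase 2: p=-0.0113, T=0.443, ωT=1.383356, cosh=2.119500, sinh=1.868764; start (x,ẋ)=(0.262405, 1.372095) → end (x,ẋ)=(1.389940, 4.505382)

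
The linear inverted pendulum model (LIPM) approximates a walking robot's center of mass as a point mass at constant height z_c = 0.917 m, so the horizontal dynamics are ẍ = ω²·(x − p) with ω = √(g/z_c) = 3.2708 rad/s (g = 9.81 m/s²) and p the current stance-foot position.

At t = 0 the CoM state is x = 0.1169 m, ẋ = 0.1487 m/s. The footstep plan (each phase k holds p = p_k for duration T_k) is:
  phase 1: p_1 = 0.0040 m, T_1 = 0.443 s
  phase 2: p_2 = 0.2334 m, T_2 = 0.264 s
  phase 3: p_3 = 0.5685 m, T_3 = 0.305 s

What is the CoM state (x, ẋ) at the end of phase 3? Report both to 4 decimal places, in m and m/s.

phase 1: p=0.0040, T=0.443, ωT=1.448964, cosh=2.246758, sinh=2.011944; start (x,ẋ)=(0.116900, 0.148700) → end (x,ẋ)=(0.349128, 1.077050)
phase 2: p=0.2334, T=0.264, ωT=0.863491, cosh=1.396556, sinh=0.974869; start (x,ẋ)=(0.349128, 1.077050) → end (x,ẋ)=(0.716037, 1.873171)
phase 3: p=0.5685, T=0.305, ωT=0.997594, cosh=1.540258, sinh=1.171492; start (x,ẋ)=(0.716037, 1.873171) → end (x,ẋ)=(1.466653, 3.450487)

x = 1.4667, ẋ = 3.4505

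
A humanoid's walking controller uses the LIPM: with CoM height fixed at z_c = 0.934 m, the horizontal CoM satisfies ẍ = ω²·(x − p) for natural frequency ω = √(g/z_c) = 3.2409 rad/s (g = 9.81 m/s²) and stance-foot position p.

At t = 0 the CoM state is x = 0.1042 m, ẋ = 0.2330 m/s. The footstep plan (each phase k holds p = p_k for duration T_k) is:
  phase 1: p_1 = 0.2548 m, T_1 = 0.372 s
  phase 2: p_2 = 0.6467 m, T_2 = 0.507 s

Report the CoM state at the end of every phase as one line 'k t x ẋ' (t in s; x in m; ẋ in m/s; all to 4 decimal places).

1 0.3720 0.0901 -0.3178
2 0.8790 -1.0904 -5.3425

phase 1: p=0.2548, T=0.372, ωT=1.205615, cosh=1.819159, sinh=1.519652; start (x,ẋ)=(0.104200, 0.233000) → end (x,ẋ)=(0.090088, -0.317847)
phase 2: p=0.6467, T=0.507, ωT=1.643136, cosh=2.682368, sinh=2.488995; start (x,ẋ)=(0.090088, -0.317847) → end (x,ẋ)=(-1.090443, -5.342541)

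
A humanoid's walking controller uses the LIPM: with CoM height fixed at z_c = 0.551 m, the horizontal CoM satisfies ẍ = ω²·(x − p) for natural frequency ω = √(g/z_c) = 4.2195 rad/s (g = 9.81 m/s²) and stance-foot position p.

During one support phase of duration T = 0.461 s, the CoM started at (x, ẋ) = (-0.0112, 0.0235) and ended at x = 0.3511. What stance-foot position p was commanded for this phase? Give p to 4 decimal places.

ωT = 4.2195·0.461 = 1.945190; cosh(ωT) = 3.568959, sinh(ωT) = 3.425999
x(T) = p + (x₀−p)·cosh(ωT) + (ẋ₀/ω)·sinh(ωT) ⇒ p·(1 − cosh) = x(T) − x₀·cosh − (ẋ₀/ω)·sinh
numerator   = 0.3511 − (-0.0112)·3.568959 − (0.0235/4.2195)·3.425999 = 0.371992
denominator = 1 − 3.568959 = -2.568959
p = 0.371992 / -2.568959 = -0.1448

p = -0.1448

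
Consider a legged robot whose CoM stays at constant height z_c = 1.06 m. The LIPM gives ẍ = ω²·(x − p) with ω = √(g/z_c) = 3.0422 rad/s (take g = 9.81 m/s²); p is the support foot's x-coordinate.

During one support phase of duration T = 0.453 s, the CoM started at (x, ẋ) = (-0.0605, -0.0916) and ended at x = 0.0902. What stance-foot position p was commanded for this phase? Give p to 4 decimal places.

ωT = 3.0422·0.453 = 1.378117; cosh(ωT) = 2.109738, sinh(ωT) = 1.857685
x(T) = p + (x₀−p)·cosh(ωT) + (ẋ₀/ω)·sinh(ωT) ⇒ p·(1 − cosh) = x(T) − x₀·cosh − (ẋ₀/ω)·sinh
numerator   = 0.0902 − (-0.0605)·2.109738 − (-0.0916/3.0422)·1.857685 = 0.273774
denominator = 1 − 2.109738 = -1.109738
p = 0.273774 / -1.109738 = -0.2467

p = -0.2467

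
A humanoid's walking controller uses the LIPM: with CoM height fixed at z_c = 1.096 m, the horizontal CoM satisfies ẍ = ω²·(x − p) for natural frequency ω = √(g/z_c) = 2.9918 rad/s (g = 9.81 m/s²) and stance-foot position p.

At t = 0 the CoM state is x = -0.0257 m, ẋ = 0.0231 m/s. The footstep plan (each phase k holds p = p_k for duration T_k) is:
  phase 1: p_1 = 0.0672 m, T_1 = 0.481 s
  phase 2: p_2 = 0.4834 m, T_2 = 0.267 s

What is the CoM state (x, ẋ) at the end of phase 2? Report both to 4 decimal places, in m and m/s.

phase 1: p=0.0672, T=0.481, ωT=1.439056, cosh=2.226932, sinh=1.989780; start (x,ẋ)=(-0.025700, 0.023100) → end (x,ẋ)=(-0.124319, -0.501594)
phase 2: p=0.4834, T=0.267, ωT=0.798811, cosh=1.336380, sinh=0.886516; start (x,ẋ)=(-0.124319, -0.501594) → end (x,ẋ)=(-0.477373, -2.282159)

x = -0.4774, ẋ = -2.2822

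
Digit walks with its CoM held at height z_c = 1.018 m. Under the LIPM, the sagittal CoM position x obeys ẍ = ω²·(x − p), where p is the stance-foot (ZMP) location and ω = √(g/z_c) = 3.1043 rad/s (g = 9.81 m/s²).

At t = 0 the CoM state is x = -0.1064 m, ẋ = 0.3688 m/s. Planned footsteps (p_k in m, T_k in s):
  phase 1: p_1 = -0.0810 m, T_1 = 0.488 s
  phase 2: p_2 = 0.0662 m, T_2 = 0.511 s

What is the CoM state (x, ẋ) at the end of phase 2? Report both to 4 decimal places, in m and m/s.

phase 1: p=-0.0810, T=0.488, ωT=1.514898, cosh=2.384395, sinh=2.164564; start (x,ẋ)=(-0.106400, 0.368800) → end (x,ẋ)=(0.115593, 0.708691)
phase 2: p=0.0662, T=0.511, ωT=1.586297, cosh=2.545154, sinh=2.340472; start (x,ẋ)=(0.115593, 0.708691) → end (x,ẋ)=(0.726227, 2.162593)

x = 0.7262, ẋ = 2.1626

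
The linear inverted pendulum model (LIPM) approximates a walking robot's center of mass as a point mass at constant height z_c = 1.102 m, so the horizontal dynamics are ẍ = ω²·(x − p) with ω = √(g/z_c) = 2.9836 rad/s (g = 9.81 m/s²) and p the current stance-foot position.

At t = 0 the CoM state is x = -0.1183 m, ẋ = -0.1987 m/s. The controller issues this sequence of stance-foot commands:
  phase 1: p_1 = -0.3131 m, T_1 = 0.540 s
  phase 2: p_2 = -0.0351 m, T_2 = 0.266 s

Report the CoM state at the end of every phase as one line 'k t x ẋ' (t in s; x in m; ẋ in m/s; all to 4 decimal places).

1 0.5400 0.0340 0.8800
2 0.8060 0.3164 1.3535

phase 1: p=-0.3131, T=0.540, ωT=1.611144, cosh=2.604098, sinh=2.404439; start (x,ẋ)=(-0.118300, -0.198700) → end (x,ẋ)=(0.034049, 0.880038)
phase 2: p=-0.0351, T=0.266, ωT=0.793638, cosh=1.331811, sinh=0.879615; start (x,ẋ)=(0.034049, 0.880038) → end (x,ẋ)=(0.316443, 1.353521)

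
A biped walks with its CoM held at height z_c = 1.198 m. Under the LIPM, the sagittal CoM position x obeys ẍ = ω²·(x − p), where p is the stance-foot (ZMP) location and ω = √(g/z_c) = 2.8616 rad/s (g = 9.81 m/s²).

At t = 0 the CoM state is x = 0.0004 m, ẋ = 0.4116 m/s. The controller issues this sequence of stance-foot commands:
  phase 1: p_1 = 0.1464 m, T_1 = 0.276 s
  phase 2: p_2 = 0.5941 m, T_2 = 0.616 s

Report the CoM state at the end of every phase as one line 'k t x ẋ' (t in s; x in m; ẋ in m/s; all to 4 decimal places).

1 0.2760 0.0782 0.1814
2 0.8920 -0.7742 -3.6311

phase 1: p=0.1464, T=0.276, ωT=0.789802, cosh=1.328447, sinh=0.874512; start (x,ẋ)=(0.000400, 0.411600) → end (x,ẋ)=(0.078233, 0.181423)
phase 2: p=0.5941, T=0.616, ωT=1.762746, cosh=2.999996, sinh=2.828422; start (x,ẋ)=(0.078233, 0.181423) → end (x,ẋ)=(-0.774180, -3.631065)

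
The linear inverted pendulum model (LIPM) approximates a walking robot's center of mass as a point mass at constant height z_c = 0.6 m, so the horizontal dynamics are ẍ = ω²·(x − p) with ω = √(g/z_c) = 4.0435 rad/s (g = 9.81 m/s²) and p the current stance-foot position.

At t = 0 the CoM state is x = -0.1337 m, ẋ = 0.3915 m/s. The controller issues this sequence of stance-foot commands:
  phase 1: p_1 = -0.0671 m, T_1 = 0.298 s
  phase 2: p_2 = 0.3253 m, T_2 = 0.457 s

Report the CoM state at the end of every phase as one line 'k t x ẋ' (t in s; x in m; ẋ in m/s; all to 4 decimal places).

phase 1: p=-0.0671, T=0.298, ωT=1.204963, cosh=1.818169, sinh=1.518466; start (x,ẋ)=(-0.133700, 0.391500) → end (x,ẋ)=(-0.041169, 0.302895)
phase 2: p=0.3253, T=0.457, ωT=1.847880, cosh=3.251959, sinh=3.094388; start (x,ẋ)=(-0.041169, 0.302895) → end (x,ẋ)=(-0.634645, -3.600318)

1 0.2980 -0.0412 0.3029
2 0.7550 -0.6346 -3.6003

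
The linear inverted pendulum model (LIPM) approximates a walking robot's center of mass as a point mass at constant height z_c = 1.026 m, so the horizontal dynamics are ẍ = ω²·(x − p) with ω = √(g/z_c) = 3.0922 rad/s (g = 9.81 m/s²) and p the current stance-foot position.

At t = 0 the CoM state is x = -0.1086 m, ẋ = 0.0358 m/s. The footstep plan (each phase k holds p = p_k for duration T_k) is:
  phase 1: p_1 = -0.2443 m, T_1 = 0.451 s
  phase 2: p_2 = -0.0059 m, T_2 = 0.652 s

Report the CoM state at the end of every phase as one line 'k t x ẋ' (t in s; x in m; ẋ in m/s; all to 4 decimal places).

phase 1: p=-0.2443, T=0.451, ωT=1.394582, cosh=2.140613, sinh=1.892676; start (x,ẋ)=(-0.108600, 0.035800) → end (x,ẋ)=(0.068094, 0.870823)
phase 2: p=-0.0059, T=0.652, ωT=2.016114, cosh=3.821131, sinh=3.687959; start (x,ẋ)=(0.068094, 0.870823) → end (x,ẋ)=(1.315440, 4.171345)

1 0.4510 0.0681 0.8708
2 1.1030 1.3154 4.1713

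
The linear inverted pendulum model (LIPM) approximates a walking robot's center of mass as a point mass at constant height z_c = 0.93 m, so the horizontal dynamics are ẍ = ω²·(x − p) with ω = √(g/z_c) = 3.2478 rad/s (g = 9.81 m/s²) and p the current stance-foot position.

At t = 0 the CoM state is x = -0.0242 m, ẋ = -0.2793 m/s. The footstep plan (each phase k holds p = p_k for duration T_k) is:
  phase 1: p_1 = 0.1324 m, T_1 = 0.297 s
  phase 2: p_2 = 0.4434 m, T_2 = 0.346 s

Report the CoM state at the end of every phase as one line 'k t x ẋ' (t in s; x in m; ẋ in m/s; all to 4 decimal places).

phase 1: p=0.1324, T=0.297, ωT=0.964597, cosh=1.502433, sinh=1.121296; start (x,ẋ)=(-0.024200, -0.279300) → end (x,ẋ)=(-0.199309, -0.989927)
phase 2: p=0.4434, T=0.346, ωT=1.123739, cosh=1.700698, sinh=1.375636; start (x,ẋ)=(-0.199309, -0.989927) → end (x,ẋ)=(-1.068946, -4.555055)

1 0.2970 -0.1993 -0.9899
2 0.6430 -1.0689 -4.5551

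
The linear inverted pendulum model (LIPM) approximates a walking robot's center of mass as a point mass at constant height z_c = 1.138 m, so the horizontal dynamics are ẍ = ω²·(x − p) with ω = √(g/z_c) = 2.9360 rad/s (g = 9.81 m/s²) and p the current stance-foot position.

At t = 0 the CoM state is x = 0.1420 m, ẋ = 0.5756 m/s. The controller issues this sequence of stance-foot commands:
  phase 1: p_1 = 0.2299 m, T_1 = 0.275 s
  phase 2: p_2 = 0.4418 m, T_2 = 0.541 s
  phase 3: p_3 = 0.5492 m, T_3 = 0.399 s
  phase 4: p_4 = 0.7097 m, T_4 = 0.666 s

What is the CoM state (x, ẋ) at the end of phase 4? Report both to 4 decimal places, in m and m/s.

x = 0.6097, ẋ = -0.2043

phase 1: p=0.2299, T=0.275, ωT=0.807400, cosh=1.344044, sinh=0.898027; start (x,ẋ)=(0.142000, 0.575600) → end (x,ẋ)=(0.287816, 0.541874)
phase 2: p=0.4418, T=0.541, ωT=1.588376, cosh=2.550024, sinh=2.345767; start (x,ẋ)=(0.287816, 0.541874) → end (x,ẋ)=(0.482076, 0.321276)
phase 3: p=0.5492, T=0.399, ωT=1.171464, cosh=1.768313, sinh=1.458400; start (x,ẋ)=(0.482076, 0.321276) → end (x,ẋ)=(0.590092, 0.280702)
phase 4: p=0.7097, T=0.666, ωT=1.955376, cosh=3.604043, sinh=3.462532; start (x,ẋ)=(0.590092, 0.280702) → end (x,ẋ)=(0.609669, -0.204273)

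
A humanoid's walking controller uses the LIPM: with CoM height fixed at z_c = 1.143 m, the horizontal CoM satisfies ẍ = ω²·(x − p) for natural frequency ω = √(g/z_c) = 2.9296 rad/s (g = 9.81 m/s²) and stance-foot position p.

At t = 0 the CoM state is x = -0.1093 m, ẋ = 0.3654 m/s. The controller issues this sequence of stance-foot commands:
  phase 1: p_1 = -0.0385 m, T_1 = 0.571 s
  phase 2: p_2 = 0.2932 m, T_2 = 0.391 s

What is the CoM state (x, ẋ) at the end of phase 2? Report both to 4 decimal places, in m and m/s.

x = 0.1648, ẋ = -0.0330

phase 1: p=-0.0385, T=0.571, ωT=1.672802, cosh=2.757396, sinh=2.569675; start (x,ẋ)=(-0.109300, 0.365400) → end (x,ẋ)=(0.086784, 0.474561)
phase 2: p=0.2932, T=0.391, ωT=1.145474, cosh=1.731002, sinh=1.412928; start (x,ẋ)=(0.086784, 0.474561) → end (x,ẋ)=(0.164772, -0.032954)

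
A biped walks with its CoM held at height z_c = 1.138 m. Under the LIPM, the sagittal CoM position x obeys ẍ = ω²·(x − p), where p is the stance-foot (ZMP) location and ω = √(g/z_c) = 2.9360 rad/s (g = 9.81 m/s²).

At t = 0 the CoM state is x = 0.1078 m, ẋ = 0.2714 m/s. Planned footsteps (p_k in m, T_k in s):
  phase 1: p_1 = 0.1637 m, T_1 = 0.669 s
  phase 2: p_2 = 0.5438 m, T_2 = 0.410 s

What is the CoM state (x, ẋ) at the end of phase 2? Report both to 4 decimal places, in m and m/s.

x = 0.2843, ẋ = -0.4086

phase 1: p=0.1637, T=0.669, ωT=1.964184, cosh=3.634682, sinh=3.494411; start (x,ẋ)=(0.107800, 0.271400) → end (x,ẋ)=(0.283540, 0.412941)
phase 2: p=0.5438, T=0.410, ωT=1.203760, cosh=1.816344, sinh=1.516280; start (x,ẋ)=(0.283540, 0.412941) → end (x,ẋ)=(0.284340, -0.408581)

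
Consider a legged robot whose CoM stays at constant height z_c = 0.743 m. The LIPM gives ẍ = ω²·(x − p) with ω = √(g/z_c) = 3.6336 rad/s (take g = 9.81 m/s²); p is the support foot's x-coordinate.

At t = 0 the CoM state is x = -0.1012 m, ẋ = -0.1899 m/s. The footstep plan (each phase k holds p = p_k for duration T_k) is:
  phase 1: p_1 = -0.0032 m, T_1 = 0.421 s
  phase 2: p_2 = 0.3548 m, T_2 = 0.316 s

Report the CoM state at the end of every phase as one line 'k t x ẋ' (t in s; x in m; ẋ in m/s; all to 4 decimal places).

1 0.4210 -0.3550 -1.2424
2 0.7370 -1.3614 -5.8120

phase 1: p=-0.0032, T=0.421, ωT=1.529746, cosh=2.416796, sinh=2.200206; start (x,ẋ)=(-0.101200, -0.189900) → end (x,ẋ)=(-0.355034, -1.242427)
phase 2: p=0.3548, T=0.316, ωT=1.148218, cosh=1.734885, sinh=1.417684; start (x,ẋ)=(-0.355034, -1.242427) → end (x,ẋ)=(-1.361425, -5.812031)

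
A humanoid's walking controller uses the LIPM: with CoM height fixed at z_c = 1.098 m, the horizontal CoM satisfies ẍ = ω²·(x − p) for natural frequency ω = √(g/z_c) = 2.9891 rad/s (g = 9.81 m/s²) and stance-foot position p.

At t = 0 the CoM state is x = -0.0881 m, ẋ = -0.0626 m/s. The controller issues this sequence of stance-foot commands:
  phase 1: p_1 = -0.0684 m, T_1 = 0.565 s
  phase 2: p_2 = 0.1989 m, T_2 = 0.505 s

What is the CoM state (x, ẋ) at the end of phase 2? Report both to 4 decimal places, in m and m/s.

phase 1: p=-0.0684, T=0.565, ωT=1.688841, cosh=2.798970, sinh=2.614236; start (x,ẋ)=(-0.088100, -0.062600) → end (x,ẋ)=(-0.178289, -0.329156)
phase 2: p=0.1989, T=0.505, ωT=1.509496, cosh=2.372735, sinh=2.151713; start (x,ẋ)=(-0.178289, -0.329156) → end (x,ẋ)=(-0.933013, -3.206960)

x = -0.9330, ẋ = -3.2070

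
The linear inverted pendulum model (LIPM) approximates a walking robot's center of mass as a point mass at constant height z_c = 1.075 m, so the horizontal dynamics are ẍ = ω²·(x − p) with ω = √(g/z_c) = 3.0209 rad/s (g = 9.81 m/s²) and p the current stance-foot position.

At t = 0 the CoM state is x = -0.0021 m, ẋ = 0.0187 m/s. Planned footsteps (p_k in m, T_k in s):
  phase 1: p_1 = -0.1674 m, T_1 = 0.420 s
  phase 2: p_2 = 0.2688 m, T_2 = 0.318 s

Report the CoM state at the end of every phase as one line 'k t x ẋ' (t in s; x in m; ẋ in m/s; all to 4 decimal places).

1 0.4200 0.1599 0.8537
2 0.7380 0.4209 0.9119

phase 1: p=-0.1674, T=0.420, ωT=1.268778, cosh=1.918839, sinh=1.637664; start (x,ẋ)=(-0.002100, 0.018700) → end (x,ẋ)=(0.159922, 0.853658)
phase 2: p=0.2688, T=0.318, ωT=0.960646, cosh=1.498015, sinh=1.115370; start (x,ẋ)=(0.159922, 0.853658) → end (x,ẋ)=(0.420884, 0.911935)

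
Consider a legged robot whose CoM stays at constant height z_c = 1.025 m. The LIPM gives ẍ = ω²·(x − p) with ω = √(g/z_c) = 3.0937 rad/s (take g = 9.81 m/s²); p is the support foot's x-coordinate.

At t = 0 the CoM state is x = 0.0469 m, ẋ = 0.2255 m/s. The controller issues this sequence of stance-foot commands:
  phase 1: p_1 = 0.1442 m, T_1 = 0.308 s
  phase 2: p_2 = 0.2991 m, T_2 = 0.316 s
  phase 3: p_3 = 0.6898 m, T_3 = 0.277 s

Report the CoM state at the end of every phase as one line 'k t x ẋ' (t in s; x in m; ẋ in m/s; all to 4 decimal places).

phase 1: p=0.1442, T=0.308, ωT=0.952860, cosh=1.489376, sinh=1.103739; start (x,ẋ)=(0.046900, 0.225500) → end (x,ẋ)=(0.079735, 0.003610)
phase 2: p=0.2991, T=0.316, ωT=0.977609, cosh=1.517152, sinh=1.140942; start (x,ẋ)=(0.079735, 0.003610) → end (x,ẋ)=(-0.032378, -0.768822)
phase 3: p=0.6898, T=0.277, ωT=0.856955, cosh=1.390214, sinh=0.965761; start (x,ẋ)=(-0.032378, -0.768822) → end (x,ẋ)=(-0.554185, -3.226533)

1 0.3080 0.0797 0.0036
2 0.6240 -0.0324 -0.7688
3 0.9010 -0.5542 -3.2265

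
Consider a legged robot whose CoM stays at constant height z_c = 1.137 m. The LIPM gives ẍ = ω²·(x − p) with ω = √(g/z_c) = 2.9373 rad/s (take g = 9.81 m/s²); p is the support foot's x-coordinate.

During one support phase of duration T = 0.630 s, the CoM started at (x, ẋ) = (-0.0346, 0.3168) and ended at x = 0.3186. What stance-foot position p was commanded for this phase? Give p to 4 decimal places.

ωT = 2.9373·0.630 = 1.850499; cosh(ωT) = 3.260076, sinh(ωT) = 3.102918
x(T) = p + (x₀−p)·cosh(ωT) + (ẋ₀/ω)·sinh(ωT) ⇒ p·(1 − cosh) = x(T) − x₀·cosh − (ẋ₀/ω)·sinh
numerator   = 0.3186 − (-0.0346)·3.260076 − (0.3168/2.9373)·3.102918 = 0.096736
denominator = 1 − 3.260076 = -2.260076
p = 0.096736 / -2.260076 = -0.0428

p = -0.0428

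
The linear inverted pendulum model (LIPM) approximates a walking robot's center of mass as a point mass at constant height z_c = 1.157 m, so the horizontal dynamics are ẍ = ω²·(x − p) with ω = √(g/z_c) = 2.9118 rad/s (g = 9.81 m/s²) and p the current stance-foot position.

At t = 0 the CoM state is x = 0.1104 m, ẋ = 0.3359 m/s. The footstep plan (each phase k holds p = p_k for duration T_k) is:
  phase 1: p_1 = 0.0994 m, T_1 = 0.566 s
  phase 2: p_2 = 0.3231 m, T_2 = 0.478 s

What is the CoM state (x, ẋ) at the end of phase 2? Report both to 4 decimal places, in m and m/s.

phase 1: p=0.0994, T=0.566, ωT=1.648079, cosh=2.694703, sinh=2.502283; start (x,ẋ)=(0.110400, 0.335900) → end (x,ẋ)=(0.417701, 0.985298)
phase 2: p=0.3231, T=0.478, ωT=1.391840, cosh=2.135432, sinh=1.886814; start (x,ẋ)=(0.417701, 0.985298) → end (x,ẋ)=(1.163575, 2.623775)

x = 1.1636, ẋ = 2.6238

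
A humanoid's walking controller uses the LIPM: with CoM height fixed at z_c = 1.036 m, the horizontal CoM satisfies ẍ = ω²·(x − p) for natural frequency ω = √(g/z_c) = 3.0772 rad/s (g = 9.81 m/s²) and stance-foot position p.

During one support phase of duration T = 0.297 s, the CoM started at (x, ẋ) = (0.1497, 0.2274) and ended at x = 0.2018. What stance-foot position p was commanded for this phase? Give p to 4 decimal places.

p = 0.2061

ωT = 3.0772·0.297 = 0.913928; cosh(ωT) = 1.447524, sinh(ωT) = 1.046578
x(T) = p + (x₀−p)·cosh(ωT) + (ẋ₀/ω)·sinh(ωT) ⇒ p·(1 − cosh) = x(T) − x₀·cosh − (ẋ₀/ω)·sinh
numerator   = 0.2018 − (0.1497)·1.447524 − (0.2274/3.0772)·1.046578 = -0.092235
denominator = 1 − 1.447524 = -0.447524
p = -0.092235 / -0.447524 = 0.2061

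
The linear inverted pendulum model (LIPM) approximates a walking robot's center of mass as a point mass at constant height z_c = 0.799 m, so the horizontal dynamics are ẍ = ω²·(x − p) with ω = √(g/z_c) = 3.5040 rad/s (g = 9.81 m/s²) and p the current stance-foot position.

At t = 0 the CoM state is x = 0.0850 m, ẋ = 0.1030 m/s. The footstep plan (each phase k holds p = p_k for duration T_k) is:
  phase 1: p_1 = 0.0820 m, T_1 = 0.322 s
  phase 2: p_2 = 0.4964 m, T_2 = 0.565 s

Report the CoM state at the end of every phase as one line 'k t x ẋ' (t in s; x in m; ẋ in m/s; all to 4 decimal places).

1 0.3220 0.1278 0.1904
2 0.8870 -0.6707 -3.8848

phase 1: p=0.0820, T=0.322, ωT=1.128288, cosh=1.706974, sinh=1.383387; start (x,ẋ)=(0.085000, 0.103000) → end (x,ẋ)=(0.127786, 0.190360)
phase 2: p=0.4964, T=0.565, ωT=1.979760, cosh=3.689554, sinh=3.551451; start (x,ẋ)=(0.127786, 0.190360) → end (x,ẋ)=(-0.670684, -3.884798)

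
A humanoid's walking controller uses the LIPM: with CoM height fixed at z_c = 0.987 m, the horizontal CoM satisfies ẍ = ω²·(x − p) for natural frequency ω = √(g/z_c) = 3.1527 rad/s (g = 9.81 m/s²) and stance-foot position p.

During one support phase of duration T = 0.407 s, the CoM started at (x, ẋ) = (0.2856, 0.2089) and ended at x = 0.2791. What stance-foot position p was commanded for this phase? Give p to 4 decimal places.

ωT = 3.1527·0.407 = 1.283149; cosh(ωT) = 1.942573, sinh(ωT) = 1.665410
x(T) = p + (x₀−p)·cosh(ωT) + (ẋ₀/ω)·sinh(ωT) ⇒ p·(1 − cosh) = x(T) − x₀·cosh − (ẋ₀/ω)·sinh
numerator   = 0.2791 − (0.2856)·1.942573 − (0.2089/3.1527)·1.665410 = -0.386050
denominator = 1 − 1.942573 = -0.942573
p = -0.386050 / -0.942573 = 0.4096

p = 0.4096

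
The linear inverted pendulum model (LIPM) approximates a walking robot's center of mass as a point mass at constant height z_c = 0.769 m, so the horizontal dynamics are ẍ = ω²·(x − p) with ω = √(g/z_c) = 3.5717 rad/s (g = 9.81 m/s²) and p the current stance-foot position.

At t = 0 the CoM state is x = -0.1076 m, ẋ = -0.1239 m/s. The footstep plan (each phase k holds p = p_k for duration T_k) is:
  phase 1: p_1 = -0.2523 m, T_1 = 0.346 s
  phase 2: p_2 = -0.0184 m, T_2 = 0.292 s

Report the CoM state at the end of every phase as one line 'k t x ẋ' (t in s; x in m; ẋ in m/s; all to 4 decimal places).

phase 1: p=-0.2523, T=0.346, ωT=1.235808, cosh=1.865879, sinh=1.575279; start (x,ẋ)=(-0.107600, -0.123900) → end (x,ẋ)=(-0.036953, 0.582961)
phase 2: p=-0.0184, T=0.292, ωT=1.042936, cosh=1.594978, sinh=1.242559; start (x,ẋ)=(-0.036953, 0.582961) → end (x,ẋ)=(0.154815, 0.847472)

1 0.3460 -0.0370 0.5830
2 0.6380 0.1548 0.8475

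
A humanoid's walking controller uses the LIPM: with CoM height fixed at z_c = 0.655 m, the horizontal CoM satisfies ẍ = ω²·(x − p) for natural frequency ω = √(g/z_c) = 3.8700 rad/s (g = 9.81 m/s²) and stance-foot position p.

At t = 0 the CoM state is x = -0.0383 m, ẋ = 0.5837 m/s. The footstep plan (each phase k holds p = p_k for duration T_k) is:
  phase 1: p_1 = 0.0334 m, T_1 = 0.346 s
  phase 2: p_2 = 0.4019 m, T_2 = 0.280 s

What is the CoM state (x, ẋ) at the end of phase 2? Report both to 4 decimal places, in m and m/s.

phase 1: p=0.0334, T=0.346, ωT=1.339020, cosh=2.038703, sinh=1.776600; start (x,ẋ)=(-0.038300, 0.583700) → end (x,ẋ)=(0.155184, 0.697021)
phase 2: p=0.4019, T=0.280, ωT=1.083600, cosh=1.646837, sinh=1.308462; start (x,ẋ)=(0.155184, 0.697021) → end (x,ẋ)=(0.231265, -0.101426)

x = 0.2313, ẋ = -0.1014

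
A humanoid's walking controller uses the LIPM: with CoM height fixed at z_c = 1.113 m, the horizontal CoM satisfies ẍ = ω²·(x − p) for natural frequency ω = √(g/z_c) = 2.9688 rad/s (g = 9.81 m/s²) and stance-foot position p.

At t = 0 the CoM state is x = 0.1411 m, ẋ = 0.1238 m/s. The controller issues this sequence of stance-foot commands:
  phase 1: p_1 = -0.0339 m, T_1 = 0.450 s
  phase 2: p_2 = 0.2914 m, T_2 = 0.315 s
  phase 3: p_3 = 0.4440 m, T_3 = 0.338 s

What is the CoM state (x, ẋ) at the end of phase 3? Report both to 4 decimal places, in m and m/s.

x = 1.9207, ẋ = 4.6740

phase 1: p=-0.0339, T=0.450, ωT=1.335960, cosh=2.033276, sinh=1.770370; start (x,ẋ)=(0.141100, 0.123800) → end (x,ẋ)=(0.395748, 1.171498)
phase 2: p=0.2914, T=0.315, ωT=0.935172, cosh=1.470085, sinh=1.077567; start (x,ẋ)=(0.395748, 1.171498) → end (x,ẋ)=(0.870012, 2.056019)
phase 3: p=0.4440, T=0.338, ωT=1.003454, cosh=1.547149, sinh=1.180539; start (x,ẋ)=(0.870012, 2.056019) → end (x,ẋ)=(1.920677, 4.674049)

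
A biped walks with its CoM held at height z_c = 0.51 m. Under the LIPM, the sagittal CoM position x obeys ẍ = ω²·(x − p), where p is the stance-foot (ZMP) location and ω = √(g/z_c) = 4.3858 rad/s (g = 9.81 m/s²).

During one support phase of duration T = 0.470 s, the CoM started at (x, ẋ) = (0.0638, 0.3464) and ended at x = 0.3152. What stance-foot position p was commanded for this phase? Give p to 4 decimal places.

ωT = 4.3858·0.470 = 2.061326; cosh(ωT) = 3.991833, sinh(ωT) = 3.864548
x(T) = p + (x₀−p)·cosh(ωT) + (ẋ₀/ω)·sinh(ωT) ⇒ p·(1 − cosh) = x(T) − x₀·cosh − (ẋ₀/ω)·sinh
numerator   = 0.3152 − (0.0638)·3.991833 − (0.3464/4.3858)·3.864548 = -0.244709
denominator = 1 − 3.991833 = -2.991833
p = -0.244709 / -2.991833 = 0.0818

p = 0.0818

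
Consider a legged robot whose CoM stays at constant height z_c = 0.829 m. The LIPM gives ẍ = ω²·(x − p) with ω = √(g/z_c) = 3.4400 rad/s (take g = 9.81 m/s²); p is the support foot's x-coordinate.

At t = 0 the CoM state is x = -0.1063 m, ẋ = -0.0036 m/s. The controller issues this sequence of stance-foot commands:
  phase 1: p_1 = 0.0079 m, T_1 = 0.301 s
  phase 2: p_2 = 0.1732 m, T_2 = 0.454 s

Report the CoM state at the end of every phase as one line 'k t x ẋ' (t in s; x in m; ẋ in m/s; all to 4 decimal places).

phase 1: p=0.0079, T=0.301, ωT=1.035440, cosh=1.585708, sinh=1.230638; start (x,ẋ)=(-0.106300, -0.003600) → end (x,ẋ)=(-0.174476, -0.489162)
phase 2: p=0.1732, T=0.454, ωT=1.561760, cosh=2.488485, sinh=2.278719; start (x,ẋ)=(-0.174476, -0.489162) → end (x,ẋ)=(-1.016016, -3.942630)

1 0.3010 -0.1745 -0.4892
2 0.7550 -1.0160 -3.9426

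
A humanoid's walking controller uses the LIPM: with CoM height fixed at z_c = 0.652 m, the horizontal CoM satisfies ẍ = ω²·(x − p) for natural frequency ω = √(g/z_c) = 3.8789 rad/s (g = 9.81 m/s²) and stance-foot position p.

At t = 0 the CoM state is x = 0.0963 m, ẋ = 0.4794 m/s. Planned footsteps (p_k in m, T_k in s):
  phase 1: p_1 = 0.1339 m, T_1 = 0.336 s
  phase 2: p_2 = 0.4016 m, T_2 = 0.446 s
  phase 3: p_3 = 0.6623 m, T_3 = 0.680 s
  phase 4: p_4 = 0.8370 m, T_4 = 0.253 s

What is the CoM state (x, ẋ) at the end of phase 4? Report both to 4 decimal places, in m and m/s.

phase 1: p=0.1339, T=0.336, ωT=1.303310, cosh=1.976547, sinh=1.704916; start (x,ẋ)=(0.096300, 0.479400) → end (x,ẋ)=(0.270295, 0.698900)
phase 2: p=0.4016, T=0.446, ωT=1.729989, cosh=2.908940, sinh=2.731654; start (x,ẋ)=(0.270295, 0.698900) → end (x,ẋ)=(0.511832, 0.641781)
phase 3: p=0.6623, T=0.680, ωT=2.637652, cosh=7.025934, sinh=6.954405; start (x,ẋ)=(0.511832, 0.641781) → end (x,ẋ)=(0.755760, 0.450177)
phase 4: p=0.8370, T=0.253, ωT=0.981362, cosh=1.521444, sinh=1.146643; start (x,ẋ)=(0.755760, 0.450177) → end (x,ẋ)=(0.846476, 0.323589)

x = 0.8465, ẋ = 0.3236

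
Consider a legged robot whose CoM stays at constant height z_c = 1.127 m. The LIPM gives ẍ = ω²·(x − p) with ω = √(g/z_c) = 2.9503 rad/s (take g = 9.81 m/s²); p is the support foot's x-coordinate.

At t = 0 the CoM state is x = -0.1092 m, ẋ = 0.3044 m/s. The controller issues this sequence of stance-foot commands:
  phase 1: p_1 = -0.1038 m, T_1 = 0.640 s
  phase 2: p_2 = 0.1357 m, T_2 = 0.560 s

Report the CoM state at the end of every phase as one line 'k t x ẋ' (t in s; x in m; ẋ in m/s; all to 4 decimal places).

1 0.6400 0.2110 0.9773
2 1.2000 1.1719 3.2018

phase 1: p=-0.1038, T=0.640, ωT=1.888192, cosh=3.379378, sinh=3.228033; start (x,ẋ)=(-0.109200, 0.304400) → end (x,ẋ)=(0.211007, 0.977255)
phase 2: p=0.1357, T=0.560, ωT=1.652168, cosh=2.704957, sinh=2.513323; start (x,ẋ)=(0.211007, 0.977255) → end (x,ẋ)=(1.171913, 3.201837)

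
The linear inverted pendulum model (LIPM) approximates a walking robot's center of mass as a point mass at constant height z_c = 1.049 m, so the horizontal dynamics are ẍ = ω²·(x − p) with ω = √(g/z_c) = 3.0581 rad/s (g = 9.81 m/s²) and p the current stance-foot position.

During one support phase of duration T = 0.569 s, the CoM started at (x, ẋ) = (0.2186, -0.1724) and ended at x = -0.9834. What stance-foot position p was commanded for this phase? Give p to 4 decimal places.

ωT = 3.0581·0.569 = 1.740059; cosh(ωT) = 2.936595, sinh(ωT) = 2.761084
x(T) = p + (x₀−p)·cosh(ωT) + (ẋ₀/ω)·sinh(ωT) ⇒ p·(1 − cosh) = x(T) − x₀·cosh − (ẋ₀/ω)·sinh
numerator   = -0.9834 − (0.2186)·2.936595 − (-0.1724/3.0581)·2.761084 = -1.469684
denominator = 1 − 2.936595 = -1.936595
p = -1.469684 / -1.936595 = 0.7589

p = 0.7589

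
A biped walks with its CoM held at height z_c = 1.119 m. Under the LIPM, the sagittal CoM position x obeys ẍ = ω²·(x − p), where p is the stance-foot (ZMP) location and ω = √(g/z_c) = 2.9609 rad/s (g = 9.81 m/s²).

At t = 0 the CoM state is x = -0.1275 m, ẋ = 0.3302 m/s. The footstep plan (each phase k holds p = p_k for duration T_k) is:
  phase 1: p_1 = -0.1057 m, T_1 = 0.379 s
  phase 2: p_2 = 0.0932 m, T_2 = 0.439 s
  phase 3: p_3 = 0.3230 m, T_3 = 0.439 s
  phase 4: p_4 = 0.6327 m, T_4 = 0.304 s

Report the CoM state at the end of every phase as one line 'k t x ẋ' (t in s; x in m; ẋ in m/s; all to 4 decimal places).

phase 1: p=-0.1057, T=0.379, ωT=1.122181, cosh=1.698558, sinh=1.372989; start (x,ẋ)=(-0.127500, 0.330200) → end (x,ẋ)=(0.010387, 0.472241)
phase 2: p=0.0932, T=0.439, ωT=1.299835, cosh=1.970634, sinh=1.698057; start (x,ẋ)=(0.010387, 0.472241) → end (x,ẋ)=(0.200834, 0.514250)
phase 3: p=0.3230, T=0.439, ωT=1.299835, cosh=1.970634, sinh=1.698057; start (x,ẋ)=(0.200834, 0.514250) → end (x,ẋ)=(0.377174, 0.399172)
phase 4: p=0.6327, T=0.304, ωT=0.900114, cosh=1.433203, sinh=1.026680; start (x,ẋ)=(0.377174, 0.399172) → end (x,ẋ)=(0.404890, -0.204679)

1 0.3790 0.0104 0.4722
2 0.8180 0.2008 0.5142
3 1.2570 0.3772 0.3992
4 1.5610 0.4049 -0.2047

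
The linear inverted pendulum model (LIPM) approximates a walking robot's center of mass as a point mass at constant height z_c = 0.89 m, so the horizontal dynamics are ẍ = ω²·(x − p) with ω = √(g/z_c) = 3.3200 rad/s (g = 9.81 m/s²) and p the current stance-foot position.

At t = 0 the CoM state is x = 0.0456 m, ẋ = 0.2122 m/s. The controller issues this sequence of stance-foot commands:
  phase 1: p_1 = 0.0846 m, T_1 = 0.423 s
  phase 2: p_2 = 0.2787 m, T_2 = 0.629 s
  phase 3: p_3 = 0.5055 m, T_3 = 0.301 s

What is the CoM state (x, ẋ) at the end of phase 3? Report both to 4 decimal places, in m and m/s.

x = -0.8646, ẋ = -4.2384

phase 1: p=0.0846, T=0.423, ωT=1.404360, cosh=2.159222, sinh=1.913698; start (x,ẋ)=(0.045600, 0.212200) → end (x,ẋ)=(0.122706, 0.210401)
phase 2: p=0.2787, T=0.629, ωT=2.088280, cosh=4.097461, sinh=3.973561; start (x,ẋ)=(0.122706, 0.210401) → end (x,ẋ)=(-0.108661, -1.195802)
phase 3: p=0.5055, T=0.301, ωT=0.999320, cosh=1.542282, sinh=1.174152; start (x,ẋ)=(-0.108661, -1.195802) → end (x,ẋ)=(-0.864617, -4.238376)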